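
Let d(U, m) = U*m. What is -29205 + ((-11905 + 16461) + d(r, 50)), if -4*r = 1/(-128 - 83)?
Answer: -10401853/422 ≈ -24649.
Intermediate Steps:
r = 1/844 (r = -1/(4*(-128 - 83)) = -¼/(-211) = -¼*(-1/211) = 1/844 ≈ 0.0011848)
-29205 + ((-11905 + 16461) + d(r, 50)) = -29205 + ((-11905 + 16461) + (1/844)*50) = -29205 + (4556 + 25/422) = -29205 + 1922657/422 = -10401853/422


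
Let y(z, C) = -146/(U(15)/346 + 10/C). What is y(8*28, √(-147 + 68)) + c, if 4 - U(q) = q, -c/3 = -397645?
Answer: 14292787810069/11981159 - 174785360*I*√79/11981159 ≈ 1.1929e+6 - 129.66*I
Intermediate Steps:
c = 1192935 (c = -3*(-397645) = 1192935)
U(q) = 4 - q
y(z, C) = -146/(-11/346 + 10/C) (y(z, C) = -146/((4 - 1*15)/346 + 10/C) = -146/((4 - 15)*(1/346) + 10/C) = -146/(-11*1/346 + 10/C) = -146/(-11/346 + 10/C))
y(8*28, √(-147 + 68)) + c = 50516*√(-147 + 68)/(-3460 + 11*√(-147 + 68)) + 1192935 = 50516*√(-79)/(-3460 + 11*√(-79)) + 1192935 = 50516*(I*√79)/(-3460 + 11*(I*√79)) + 1192935 = 50516*(I*√79)/(-3460 + 11*I*√79) + 1192935 = 50516*I*√79/(-3460 + 11*I*√79) + 1192935 = 1192935 + 50516*I*√79/(-3460 + 11*I*√79)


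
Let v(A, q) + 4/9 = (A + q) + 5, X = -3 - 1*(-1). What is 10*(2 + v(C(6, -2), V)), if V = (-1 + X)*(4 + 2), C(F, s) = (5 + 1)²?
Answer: 2210/9 ≈ 245.56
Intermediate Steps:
X = -2 (X = -3 + 1 = -2)
C(F, s) = 36 (C(F, s) = 6² = 36)
V = -18 (V = (-1 - 2)*(4 + 2) = -3*6 = -18)
v(A, q) = 41/9 + A + q (v(A, q) = -4/9 + ((A + q) + 5) = -4/9 + (5 + A + q) = 41/9 + A + q)
10*(2 + v(C(6, -2), V)) = 10*(2 + (41/9 + 36 - 18)) = 10*(2 + 203/9) = 10*(221/9) = 2210/9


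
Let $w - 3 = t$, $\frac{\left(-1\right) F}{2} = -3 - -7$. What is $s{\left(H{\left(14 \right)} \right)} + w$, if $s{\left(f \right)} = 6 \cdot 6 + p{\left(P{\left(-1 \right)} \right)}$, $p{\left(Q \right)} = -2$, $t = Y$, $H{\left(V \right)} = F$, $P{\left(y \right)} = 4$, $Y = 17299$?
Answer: $17336$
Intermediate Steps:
$F = -8$ ($F = - 2 \left(-3 - -7\right) = - 2 \left(-3 + 7\right) = \left(-2\right) 4 = -8$)
$H{\left(V \right)} = -8$
$t = 17299$
$w = 17302$ ($w = 3 + 17299 = 17302$)
$s{\left(f \right)} = 34$ ($s{\left(f \right)} = 6 \cdot 6 - 2 = 36 - 2 = 34$)
$s{\left(H{\left(14 \right)} \right)} + w = 34 + 17302 = 17336$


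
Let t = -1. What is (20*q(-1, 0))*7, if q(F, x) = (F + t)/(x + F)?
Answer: 280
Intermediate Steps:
q(F, x) = (-1 + F)/(F + x) (q(F, x) = (F - 1)/(x + F) = (-1 + F)/(F + x))
(20*q(-1, 0))*7 = (20*((-1 - 1)/(-1 + 0)))*7 = (20*(-2/(-1)))*7 = (20*(-1*(-2)))*7 = (20*2)*7 = 40*7 = 280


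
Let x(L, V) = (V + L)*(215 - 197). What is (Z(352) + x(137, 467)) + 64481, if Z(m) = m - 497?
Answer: 75208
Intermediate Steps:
Z(m) = -497 + m
x(L, V) = 18*L + 18*V (x(L, V) = (L + V)*18 = 18*L + 18*V)
(Z(352) + x(137, 467)) + 64481 = ((-497 + 352) + (18*137 + 18*467)) + 64481 = (-145 + (2466 + 8406)) + 64481 = (-145 + 10872) + 64481 = 10727 + 64481 = 75208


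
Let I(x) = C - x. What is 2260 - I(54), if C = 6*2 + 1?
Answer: 2301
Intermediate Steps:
C = 13 (C = 12 + 1 = 13)
I(x) = 13 - x
2260 - I(54) = 2260 - (13 - 1*54) = 2260 - (13 - 54) = 2260 - 1*(-41) = 2260 + 41 = 2301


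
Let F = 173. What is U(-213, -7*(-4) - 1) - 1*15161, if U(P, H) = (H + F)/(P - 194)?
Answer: -6170727/407 ≈ -15161.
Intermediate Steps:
U(P, H) = (173 + H)/(-194 + P) (U(P, H) = (H + 173)/(P - 194) = (173 + H)/(-194 + P))
U(-213, -7*(-4) - 1) - 1*15161 = (173 + (-7*(-4) - 1))/(-194 - 213) - 1*15161 = (173 + (28 - 1))/(-407) - 15161 = -(173 + 27)/407 - 15161 = -1/407*200 - 15161 = -200/407 - 15161 = -6170727/407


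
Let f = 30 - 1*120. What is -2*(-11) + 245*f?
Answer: -22028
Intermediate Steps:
f = -90 (f = 30 - 120 = -90)
-2*(-11) + 245*f = -2*(-11) + 245*(-90) = 22 - 22050 = -22028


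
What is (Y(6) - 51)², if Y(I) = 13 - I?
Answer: 1936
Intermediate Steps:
(Y(6) - 51)² = ((13 - 1*6) - 51)² = ((13 - 6) - 51)² = (7 - 51)² = (-44)² = 1936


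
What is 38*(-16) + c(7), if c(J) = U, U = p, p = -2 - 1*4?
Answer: -614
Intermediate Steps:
p = -6 (p = -2 - 4 = -6)
U = -6
c(J) = -6
38*(-16) + c(7) = 38*(-16) - 6 = -608 - 6 = -614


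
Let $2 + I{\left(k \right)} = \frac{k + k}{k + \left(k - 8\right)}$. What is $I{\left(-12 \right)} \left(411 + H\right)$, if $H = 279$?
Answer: $- \frac{1725}{2} \approx -862.5$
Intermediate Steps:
$I{\left(k \right)} = -2 + \frac{2 k}{-8 + 2 k}$ ($I{\left(k \right)} = -2 + \frac{k + k}{k + \left(k - 8\right)} = -2 + \frac{2 k}{k + \left(-8 + k\right)} = -2 + \frac{2 k}{-8 + 2 k}$)
$I{\left(-12 \right)} \left(411 + H\right) = \frac{8 - -12}{-4 - 12} \left(411 + 279\right) = \frac{8 + 12}{-16} \cdot 690 = \left(- \frac{1}{16}\right) 20 \cdot 690 = \left(- \frac{5}{4}\right) 690 = - \frac{1725}{2}$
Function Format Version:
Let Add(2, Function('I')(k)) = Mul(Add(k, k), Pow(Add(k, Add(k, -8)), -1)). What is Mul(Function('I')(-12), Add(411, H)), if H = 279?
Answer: Rational(-1725, 2) ≈ -862.50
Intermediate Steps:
Function('I')(k) = Add(-2, Mul(2, k, Pow(Add(-8, Mul(2, k)), -1))) (Function('I')(k) = Add(-2, Mul(Add(k, k), Pow(Add(k, Add(k, -8)), -1))) = Add(-2, Mul(Mul(2, k), Pow(Add(k, Add(-8, k)), -1))) = Add(-2, Mul(Mul(2, k), Pow(Add(-8, Mul(2, k)), -1))) = Add(-2, Mul(2, k, Pow(Add(-8, Mul(2, k)), -1))))
Mul(Function('I')(-12), Add(411, H)) = Mul(Mul(Pow(Add(-4, -12), -1), Add(8, Mul(-1, -12))), Add(411, 279)) = Mul(Mul(Pow(-16, -1), Add(8, 12)), 690) = Mul(Mul(Rational(-1, 16), 20), 690) = Mul(Rational(-5, 4), 690) = Rational(-1725, 2)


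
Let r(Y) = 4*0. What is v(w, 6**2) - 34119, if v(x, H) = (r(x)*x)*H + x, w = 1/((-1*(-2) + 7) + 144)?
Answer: -5220206/153 ≈ -34119.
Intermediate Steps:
r(Y) = 0
w = 1/153 (w = 1/((2 + 7) + 144) = 1/(9 + 144) = 1/153 ≈ 0.0065359)
v(x, H) = x (v(x, H) = (0*x)*H + x = 0*H + x = 0 + x = x)
v(w, 6**2) - 34119 = 1/153 - 34119 = -5220206/153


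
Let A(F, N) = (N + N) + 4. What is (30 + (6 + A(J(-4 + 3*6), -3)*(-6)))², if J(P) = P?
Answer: 2304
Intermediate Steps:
A(F, N) = 4 + 2*N (A(F, N) = 2*N + 4 = 4 + 2*N)
(30 + (6 + A(J(-4 + 3*6), -3)*(-6)))² = (30 + (6 + (4 + 2*(-3))*(-6)))² = (30 + (6 + (4 - 6)*(-6)))² = (30 + (6 - 2*(-6)))² = (30 + (6 + 12))² = (30 + 18)² = 48² = 2304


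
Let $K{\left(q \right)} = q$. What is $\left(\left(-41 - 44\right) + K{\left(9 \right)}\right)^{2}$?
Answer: $5776$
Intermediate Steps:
$\left(\left(-41 - 44\right) + K{\left(9 \right)}\right)^{2} = \left(\left(-41 - 44\right) + 9\right)^{2} = \left(-85 + 9\right)^{2} = \left(-76\right)^{2} = 5776$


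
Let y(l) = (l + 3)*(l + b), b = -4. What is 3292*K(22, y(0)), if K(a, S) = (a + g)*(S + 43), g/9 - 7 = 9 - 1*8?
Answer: 9592888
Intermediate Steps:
y(l) = (-4 + l)*(3 + l) (y(l) = (l + 3)*(l - 4) = (3 + l)*(-4 + l) = (-4 + l)*(3 + l))
g = 72 (g = 63 + 9*(9 - 1*8) = 63 + 9*(9 - 8) = 63 + 9*1 = 63 + 9 = 72)
K(a, S) = (43 + S)*(72 + a) (K(a, S) = (a + 72)*(S + 43) = (72 + a)*(43 + S) = (43 + S)*(72 + a))
3292*K(22, y(0)) = 3292*(3096 + 43*22 + 72*(-12 + 0² - 1*0) + (-12 + 0² - 1*0)*22) = 3292*(3096 + 946 + 72*(-12 + 0 + 0) + (-12 + 0 + 0)*22) = 3292*(3096 + 946 + 72*(-12) - 12*22) = 3292*(3096 + 946 - 864 - 264) = 3292*2914 = 9592888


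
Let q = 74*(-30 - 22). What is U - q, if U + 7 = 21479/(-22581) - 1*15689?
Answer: -267561167/22581 ≈ -11849.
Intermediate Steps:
U = -354452855/22581 (U = -7 + (21479/(-22581) - 1*15689) = -7 + (21479*(-1/22581) - 15689) = -7 + (-21479/22581 - 15689) = -7 - 354294788/22581 = -354452855/22581 ≈ -15697.)
q = -3848 (q = 74*(-52) = -3848)
U - q = -354452855/22581 - 1*(-3848) = -354452855/22581 + 3848 = -267561167/22581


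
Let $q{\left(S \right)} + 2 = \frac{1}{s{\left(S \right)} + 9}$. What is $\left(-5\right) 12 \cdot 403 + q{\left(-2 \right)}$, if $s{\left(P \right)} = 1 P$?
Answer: $- \frac{169273}{7} \approx -24182.0$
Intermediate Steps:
$s{\left(P \right)} = P$
$q{\left(S \right)} = -2 + \frac{1}{9 + S}$ ($q{\left(S \right)} = -2 + \frac{1}{S + 9} = -2 + \frac{1}{9 + S}$)
$\left(-5\right) 12 \cdot 403 + q{\left(-2 \right)} = \left(-5\right) 12 \cdot 403 + \frac{-17 - -4}{9 - 2} = \left(-60\right) 403 + \frac{-17 + 4}{7} = -24180 + \frac{1}{7} \left(-13\right) = -24180 - \frac{13}{7} = - \frac{169273}{7}$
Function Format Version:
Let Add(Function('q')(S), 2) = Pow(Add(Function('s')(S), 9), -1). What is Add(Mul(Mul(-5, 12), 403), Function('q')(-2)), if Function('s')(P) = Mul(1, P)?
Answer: Rational(-169273, 7) ≈ -24182.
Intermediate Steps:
Function('s')(P) = P
Function('q')(S) = Add(-2, Pow(Add(9, S), -1)) (Function('q')(S) = Add(-2, Pow(Add(S, 9), -1)) = Add(-2, Pow(Add(9, S), -1)))
Add(Mul(Mul(-5, 12), 403), Function('q')(-2)) = Add(Mul(Mul(-5, 12), 403), Mul(Pow(Add(9, -2), -1), Add(-17, Mul(-2, -2)))) = Add(Mul(-60, 403), Mul(Pow(7, -1), Add(-17, 4))) = Add(-24180, Mul(Rational(1, 7), -13)) = Add(-24180, Rational(-13, 7)) = Rational(-169273, 7)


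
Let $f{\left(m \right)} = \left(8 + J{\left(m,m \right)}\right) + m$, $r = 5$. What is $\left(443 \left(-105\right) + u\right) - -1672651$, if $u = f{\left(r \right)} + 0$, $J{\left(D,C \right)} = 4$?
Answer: $1626153$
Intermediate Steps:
$f{\left(m \right)} = 12 + m$ ($f{\left(m \right)} = \left(8 + 4\right) + m = 12 + m$)
$u = 17$ ($u = \left(12 + 5\right) + 0 = 17 + 0 = 17$)
$\left(443 \left(-105\right) + u\right) - -1672651 = \left(443 \left(-105\right) + 17\right) - -1672651 = \left(-46515 + 17\right) + \left(-472422 + 2145073\right) = -46498 + 1672651 = 1626153$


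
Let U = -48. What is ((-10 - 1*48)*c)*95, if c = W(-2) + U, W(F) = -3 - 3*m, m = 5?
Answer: 363660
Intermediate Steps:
W(F) = -18 (W(F) = -3 - 3*5 = -3 - 15 = -18)
c = -66 (c = -18 - 48 = -66)
((-10 - 1*48)*c)*95 = ((-10 - 1*48)*(-66))*95 = ((-10 - 48)*(-66))*95 = -58*(-66)*95 = 3828*95 = 363660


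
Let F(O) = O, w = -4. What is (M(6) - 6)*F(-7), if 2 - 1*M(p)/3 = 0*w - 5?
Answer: -105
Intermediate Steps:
M(p) = 21 (M(p) = 6 - 3*(0*(-4) - 5) = 6 - 3*(0 - 5) = 6 - 3*(-5) = 6 + 15 = 21)
(M(6) - 6)*F(-7) = (21 - 6)*(-7) = 15*(-7) = -105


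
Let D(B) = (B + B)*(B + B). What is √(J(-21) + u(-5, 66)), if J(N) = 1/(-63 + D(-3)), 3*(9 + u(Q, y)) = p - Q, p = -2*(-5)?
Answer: I*√327/9 ≈ 2.0092*I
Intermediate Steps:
D(B) = 4*B² (D(B) = (2*B)*(2*B) = 4*B²)
p = 10
u(Q, y) = -17/3 - Q/3 (u(Q, y) = -9 + (10 - Q)/3 = -9 + (10/3 - Q/3) = -17/3 - Q/3)
J(N) = -1/27 (J(N) = 1/(-63 + 4*(-3)²) = 1/(-63 + 4*9) = 1/(-63 + 36) = 1/(-27) = -1/27)
√(J(-21) + u(-5, 66)) = √(-1/27 + (-17/3 - ⅓*(-5))) = √(-1/27 + (-17/3 + 5/3)) = √(-1/27 - 4) = √(-109/27) = I*√327/9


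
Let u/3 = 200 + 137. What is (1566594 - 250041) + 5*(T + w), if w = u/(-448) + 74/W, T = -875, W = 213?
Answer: 125212362517/95424 ≈ 1.3122e+6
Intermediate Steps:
u = 1011 (u = 3*(200 + 137) = 3*337 = 1011)
w = -182191/95424 (w = 1011/(-448) + 74/213 = 1011*(-1/448) + 74*(1/213) = -1011/448 + 74/213 = -182191/95424 ≈ -1.9093)
(1566594 - 250041) + 5*(T + w) = (1566594 - 250041) + 5*(-875 - 182191/95424) = 1316553 + 5*(-83678191/95424) = 1316553 - 418390955/95424 = 125212362517/95424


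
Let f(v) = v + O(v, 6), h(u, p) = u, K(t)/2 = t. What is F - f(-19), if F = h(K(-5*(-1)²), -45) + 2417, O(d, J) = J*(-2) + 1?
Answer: 2437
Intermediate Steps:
O(d, J) = 1 - 2*J (O(d, J) = -2*J + 1 = 1 - 2*J)
K(t) = 2*t
f(v) = -11 + v (f(v) = v + (1 - 2*6) = v + (1 - 12) = v - 11 = -11 + v)
F = 2407 (F = 2*(-5*(-1)²) + 2417 = 2*(-5*1) + 2417 = 2*(-5) + 2417 = -10 + 2417 = 2407)
F - f(-19) = 2407 - (-11 - 19) = 2407 - 1*(-30) = 2407 + 30 = 2437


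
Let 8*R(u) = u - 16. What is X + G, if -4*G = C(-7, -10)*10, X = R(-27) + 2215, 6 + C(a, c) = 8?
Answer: 17637/8 ≈ 2204.6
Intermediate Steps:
R(u) = -2 + u/8 (R(u) = (u - 16)/8 = (-16 + u)/8 = -2 + u/8)
C(a, c) = 2 (C(a, c) = -6 + 8 = 2)
X = 17677/8 (X = (-2 + (1/8)*(-27)) + 2215 = (-2 - 27/8) + 2215 = -43/8 + 2215 = 17677/8 ≈ 2209.6)
G = -5 (G = -10/2 = -1/4*20 = -5)
X + G = 17677/8 - 5 = 17637/8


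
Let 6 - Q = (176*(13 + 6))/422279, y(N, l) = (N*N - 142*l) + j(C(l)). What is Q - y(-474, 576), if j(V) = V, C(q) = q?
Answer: -5507055910/38389 ≈ -1.4345e+5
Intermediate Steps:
y(N, l) = N**2 - 141*l (y(N, l) = (N*N - 142*l) + l = (N**2 - 142*l) + l = N**2 - 141*l)
Q = 230030/38389 (Q = 6 - 176*(13 + 6)/422279 = 6 - 176*19/422279 = 6 - 3344/422279 = 6 - 1*304/38389 = 6 - 304/38389 = 230030/38389 ≈ 5.9921)
Q - y(-474, 576) = 230030/38389 - ((-474)**2 - 141*576) = 230030/38389 - (224676 - 81216) = 230030/38389 - 1*143460 = 230030/38389 - 143460 = -5507055910/38389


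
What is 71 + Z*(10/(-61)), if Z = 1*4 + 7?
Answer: 4221/61 ≈ 69.197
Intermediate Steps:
Z = 11 (Z = 4 + 7 = 11)
71 + Z*(10/(-61)) = 71 + 11*(10/(-61)) = 71 + 11*(10*(-1/61)) = 71 + 11*(-10/61) = 71 - 110/61 = 4221/61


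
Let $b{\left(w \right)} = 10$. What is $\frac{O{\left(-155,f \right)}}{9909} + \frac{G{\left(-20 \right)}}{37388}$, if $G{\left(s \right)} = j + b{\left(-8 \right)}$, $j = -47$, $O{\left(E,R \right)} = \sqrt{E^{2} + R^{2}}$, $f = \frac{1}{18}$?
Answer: $- \frac{37}{37388} + \frac{\sqrt{7784101}}{178362} \approx 0.014653$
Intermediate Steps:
$f = \frac{1}{18} \approx 0.055556$
$G{\left(s \right)} = -37$ ($G{\left(s \right)} = -47 + 10 = -37$)
$\frac{O{\left(-155,f \right)}}{9909} + \frac{G{\left(-20 \right)}}{37388} = \frac{\sqrt{\left(-155\right)^{2} + \left(\frac{1}{18}\right)^{2}}}{9909} - \frac{37}{37388} = \sqrt{24025 + \frac{1}{324}} \cdot \frac{1}{9909} - \frac{37}{37388} = \sqrt{\frac{7784101}{324}} \cdot \frac{1}{9909} - \frac{37}{37388} = \frac{\sqrt{7784101}}{18} \cdot \frac{1}{9909} - \frac{37}{37388} = \frac{\sqrt{7784101}}{178362} - \frac{37}{37388} = - \frac{37}{37388} + \frac{\sqrt{7784101}}{178362}$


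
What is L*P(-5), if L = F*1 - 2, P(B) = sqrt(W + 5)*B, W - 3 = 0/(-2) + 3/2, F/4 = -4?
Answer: 45*sqrt(38) ≈ 277.40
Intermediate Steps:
F = -16 (F = 4*(-4) = -16)
W = 9/2 (W = 3 + (0/(-2) + 3/2) = 3 + (0*(-1/2) + 3*(1/2)) = 3 + (0 + 3/2) = 3 + 3/2 = 9/2 ≈ 4.5000)
P(B) = B*sqrt(38)/2 (P(B) = sqrt(9/2 + 5)*B = sqrt(19/2)*B = (sqrt(38)/2)*B = B*sqrt(38)/2)
L = -18 (L = -16*1 - 2 = -16 - 2 = -18)
L*P(-5) = -9*(-5)*sqrt(38) = -(-45)*sqrt(38) = 45*sqrt(38)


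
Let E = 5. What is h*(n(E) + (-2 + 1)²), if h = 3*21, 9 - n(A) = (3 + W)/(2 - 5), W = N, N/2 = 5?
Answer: 903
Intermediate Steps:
N = 10 (N = 2*5 = 10)
W = 10
n(A) = 40/3 (n(A) = 9 - (3 + 10)/(2 - 5) = 9 - 13/(-3) = 9 - 13*(-1)/3 = 9 - 1*(-13/3) = 9 + 13/3 = 40/3)
h = 63
h*(n(E) + (-2 + 1)²) = 63*(40/3 + (-2 + 1)²) = 63*(40/3 + (-1)²) = 63*(40/3 + 1) = 63*(43/3) = 903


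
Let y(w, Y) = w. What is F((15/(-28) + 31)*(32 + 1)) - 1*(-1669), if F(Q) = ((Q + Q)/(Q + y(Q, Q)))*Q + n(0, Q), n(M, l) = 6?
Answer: 75049/28 ≈ 2680.3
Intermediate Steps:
F(Q) = 6 + Q (F(Q) = ((Q + Q)/(Q + Q))*Q + 6 = ((2*Q)/((2*Q)))*Q + 6 = ((2*Q)*(1/(2*Q)))*Q + 6 = 1*Q + 6 = Q + 6 = 6 + Q)
F((15/(-28) + 31)*(32 + 1)) - 1*(-1669) = (6 + (15/(-28) + 31)*(32 + 1)) - 1*(-1669) = (6 + (15*(-1/28) + 31)*33) + 1669 = (6 + (-15/28 + 31)*33) + 1669 = (6 + (853/28)*33) + 1669 = (6 + 28149/28) + 1669 = 28317/28 + 1669 = 75049/28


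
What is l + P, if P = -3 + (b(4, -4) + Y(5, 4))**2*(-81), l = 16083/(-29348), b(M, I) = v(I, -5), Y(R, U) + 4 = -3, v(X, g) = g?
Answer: -342419199/29348 ≈ -11668.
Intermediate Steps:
Y(R, U) = -7 (Y(R, U) = -4 - 3 = -7)
b(M, I) = -5
l = -16083/29348 (l = 16083*(-1/29348) = -16083/29348 ≈ -0.54801)
P = -11667 (P = -3 + (-5 - 7)**2*(-81) = -3 + (-12)**2*(-81) = -3 + 144*(-81) = -3 - 11664 = -11667)
l + P = -16083/29348 - 11667 = -342419199/29348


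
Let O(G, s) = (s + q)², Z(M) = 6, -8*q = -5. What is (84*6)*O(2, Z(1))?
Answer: 176967/8 ≈ 22121.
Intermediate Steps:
q = 5/8 (q = -⅛*(-5) = 5/8 ≈ 0.62500)
O(G, s) = (5/8 + s)² (O(G, s) = (s + 5/8)² = (5/8 + s)²)
(84*6)*O(2, Z(1)) = (84*6)*((5 + 8*6)²/64) = 504*((5 + 48)²/64) = 504*((1/64)*53²) = 504*((1/64)*2809) = 504*(2809/64) = 176967/8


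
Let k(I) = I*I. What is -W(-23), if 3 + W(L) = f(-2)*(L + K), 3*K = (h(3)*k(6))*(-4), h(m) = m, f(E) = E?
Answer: -331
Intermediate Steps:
k(I) = I²
K = -144 (K = ((3*6²)*(-4))/3 = ((3*36)*(-4))/3 = (108*(-4))/3 = (⅓)*(-432) = -144)
W(L) = 285 - 2*L (W(L) = -3 - 2*(L - 144) = -3 - 2*(-144 + L) = -3 + (288 - 2*L) = 285 - 2*L)
-W(-23) = -(285 - 2*(-23)) = -(285 + 46) = -1*331 = -331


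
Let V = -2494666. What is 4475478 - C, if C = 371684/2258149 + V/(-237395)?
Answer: 2399178457766395276/536073281855 ≈ 4.4755e+6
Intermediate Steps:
C = 5721563456414/536073281855 (C = 371684/2258149 - 2494666/(-237395) = 371684*(1/2258149) - 2494666*(-1/237395) = 371684/2258149 + 2494666/237395 = 5721563456414/536073281855 ≈ 10.673)
4475478 - C = 4475478 - 1*5721563456414/536073281855 = 4475478 - 5721563456414/536073281855 = 2399178457766395276/536073281855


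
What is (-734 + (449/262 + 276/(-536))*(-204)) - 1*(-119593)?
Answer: 1041078955/8777 ≈ 1.1861e+5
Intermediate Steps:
(-734 + (449/262 + 276/(-536))*(-204)) - 1*(-119593) = (-734 + (449*(1/262) + 276*(-1/536))*(-204)) + 119593 = (-734 + (449/262 - 69/134)*(-204)) + 119593 = (-734 + (10522/8777)*(-204)) + 119593 = (-734 - 2146488/8777) + 119593 = -8588806/8777 + 119593 = 1041078955/8777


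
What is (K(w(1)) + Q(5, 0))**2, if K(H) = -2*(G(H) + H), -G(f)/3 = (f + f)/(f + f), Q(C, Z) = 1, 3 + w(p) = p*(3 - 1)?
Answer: 81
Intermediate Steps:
w(p) = -3 + 2*p (w(p) = -3 + p*(3 - 1) = -3 + p*2 = -3 + 2*p)
G(f) = -3 (G(f) = -3*(f + f)/(f + f) = -3*2*f/(2*f) = -3*2*f*1/(2*f) = -3*1 = -3)
K(H) = 6 - 2*H (K(H) = -2*(-3 + H) = 6 - 2*H)
(K(w(1)) + Q(5, 0))**2 = ((6 - 2*(-3 + 2*1)) + 1)**2 = ((6 - 2*(-3 + 2)) + 1)**2 = ((6 - 2*(-1)) + 1)**2 = ((6 + 2) + 1)**2 = (8 + 1)**2 = 9**2 = 81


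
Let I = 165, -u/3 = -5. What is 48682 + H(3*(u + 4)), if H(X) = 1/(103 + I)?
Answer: 13046777/268 ≈ 48682.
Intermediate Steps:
u = 15 (u = -3*(-5) = 15)
H(X) = 1/268 (H(X) = 1/(103 + 165) = 1/268)
48682 + H(3*(u + 4)) = 48682 + 1/268 = 13046777/268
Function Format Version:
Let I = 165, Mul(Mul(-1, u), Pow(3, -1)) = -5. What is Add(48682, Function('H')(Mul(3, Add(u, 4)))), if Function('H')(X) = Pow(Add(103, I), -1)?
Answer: Rational(13046777, 268) ≈ 48682.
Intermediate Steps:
u = 15 (u = Mul(-3, -5) = 15)
Function('H')(X) = Rational(1, 268) (Function('H')(X) = Pow(Add(103, 165), -1) = Pow(268, -1) = Rational(1, 268))
Add(48682, Function('H')(Mul(3, Add(u, 4)))) = Add(48682, Rational(1, 268)) = Rational(13046777, 268)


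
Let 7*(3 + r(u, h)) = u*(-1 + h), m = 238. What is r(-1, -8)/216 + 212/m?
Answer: 1891/2142 ≈ 0.88282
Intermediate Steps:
r(u, h) = -3 + u*(-1 + h)/7 (r(u, h) = -3 + (u*(-1 + h))/7 = -3 + u*(-1 + h)/7)
r(-1, -8)/216 + 212/m = (-3 - ⅐*(-1) + (⅐)*(-8)*(-1))/216 + 212/238 = (-3 + ⅐ + 8/7)*(1/216) + 212*(1/238) = -12/7*1/216 + 106/119 = -1/126 + 106/119 = 1891/2142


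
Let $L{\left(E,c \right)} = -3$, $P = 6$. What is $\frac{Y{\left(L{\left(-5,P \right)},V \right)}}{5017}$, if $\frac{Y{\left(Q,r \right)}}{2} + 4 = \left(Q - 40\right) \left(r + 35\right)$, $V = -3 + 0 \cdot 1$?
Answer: $- \frac{2760}{5017} \approx -0.55013$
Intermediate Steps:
$V = -3$ ($V = -3 + 0 = -3$)
$Y{\left(Q,r \right)} = -8 + 2 \left(-40 + Q\right) \left(35 + r\right)$ ($Y{\left(Q,r \right)} = -8 + 2 \left(Q - 40\right) \left(r + 35\right) = -8 + 2 \left(-40 + Q\right) \left(35 + r\right)$)
$\frac{Y{\left(L{\left(-5,P \right)},V \right)}}{5017} = \frac{-2808 - -240 + 70 \left(-3\right) + 2 \left(-3\right) \left(-3\right)}{5017} = \left(-2808 + 240 - 210 + 18\right) \frac{1}{5017} = \left(-2760\right) \frac{1}{5017} = - \frac{2760}{5017}$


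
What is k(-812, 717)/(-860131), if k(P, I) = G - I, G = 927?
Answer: -210/860131 ≈ -0.00024415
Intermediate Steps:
k(P, I) = 927 - I
k(-812, 717)/(-860131) = (927 - 1*717)/(-860131) = (927 - 717)*(-1/860131) = 210*(-1/860131) = -210/860131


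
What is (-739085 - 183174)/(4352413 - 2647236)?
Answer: -922259/1705177 ≈ -0.54086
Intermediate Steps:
(-739085 - 183174)/(4352413 - 2647236) = -922259/1705177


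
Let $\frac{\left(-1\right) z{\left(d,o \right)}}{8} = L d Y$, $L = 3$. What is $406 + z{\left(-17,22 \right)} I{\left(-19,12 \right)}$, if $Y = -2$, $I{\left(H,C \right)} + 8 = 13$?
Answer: $-3674$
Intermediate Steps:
$I{\left(H,C \right)} = 5$ ($I{\left(H,C \right)} = -8 + 13 = 5$)
$z{\left(d,o \right)} = 48 d$ ($z{\left(d,o \right)} = - 8 \cdot 3 d \left(-2\right) = - 8 \left(- 6 d\right) = 48 d$)
$406 + z{\left(-17,22 \right)} I{\left(-19,12 \right)} = 406 + 48 \left(-17\right) 5 = 406 - 4080 = -3674$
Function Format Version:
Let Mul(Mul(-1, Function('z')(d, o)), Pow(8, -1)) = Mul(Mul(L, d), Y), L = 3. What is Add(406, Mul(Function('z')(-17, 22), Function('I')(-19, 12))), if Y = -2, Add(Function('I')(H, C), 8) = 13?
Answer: -3674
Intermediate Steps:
Function('I')(H, C) = 5 (Function('I')(H, C) = Add(-8, 13) = 5)
Function('z')(d, o) = Mul(48, d) (Function('z')(d, o) = Mul(-8, Mul(Mul(3, d), -2)) = Mul(-8, Mul(-6, d)) = Mul(48, d))
Add(406, Mul(Function('z')(-17, 22), Function('I')(-19, 12))) = Add(406, Mul(Mul(48, -17), 5)) = Add(406, Mul(-816, 5)) = Add(406, -4080) = -3674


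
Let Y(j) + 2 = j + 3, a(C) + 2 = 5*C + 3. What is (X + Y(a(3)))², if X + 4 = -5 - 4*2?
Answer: 0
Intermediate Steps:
a(C) = 1 + 5*C (a(C) = -2 + (5*C + 3) = -2 + (3 + 5*C) = 1 + 5*C)
X = -17 (X = -4 + (-5 - 4*2) = -4 + (-5 - 8) = -4 - 13 = -17)
Y(j) = 1 + j (Y(j) = -2 + (j + 3) = -2 + (3 + j) = 1 + j)
(X + Y(a(3)))² = (-17 + (1 + (1 + 5*3)))² = (-17 + (1 + (1 + 15)))² = (-17 + (1 + 16))² = (-17 + 17)² = 0² = 0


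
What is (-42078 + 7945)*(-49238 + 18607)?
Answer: 1045527923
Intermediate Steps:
(-42078 + 7945)*(-49238 + 18607) = -34133*(-30631) = 1045527923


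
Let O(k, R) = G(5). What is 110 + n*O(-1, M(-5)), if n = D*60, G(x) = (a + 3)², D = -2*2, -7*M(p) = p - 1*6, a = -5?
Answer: -850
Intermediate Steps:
M(p) = 6/7 - p/7 (M(p) = -(p - 1*6)/7 = -(p - 6)/7 = -(-6 + p)/7 = 6/7 - p/7)
D = -4
G(x) = 4 (G(x) = (-5 + 3)² = (-2)² = 4)
O(k, R) = 4
n = -240 (n = -4*60 = -240)
110 + n*O(-1, M(-5)) = 110 - 240*4 = 110 - 960 = -850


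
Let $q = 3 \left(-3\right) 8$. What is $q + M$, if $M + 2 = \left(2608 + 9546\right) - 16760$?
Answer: $-4680$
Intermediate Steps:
$q = -72$ ($q = \left(-9\right) 8 = -72$)
$M = -4608$ ($M = -2 + \left(\left(2608 + 9546\right) - 16760\right) = -2 + \left(12154 - 16760\right) = -2 - 4606 = -4608$)
$q + M = -72 - 4608 = -4680$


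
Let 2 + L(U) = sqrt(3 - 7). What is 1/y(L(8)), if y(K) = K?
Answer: -1/4 - I/4 ≈ -0.25 - 0.25*I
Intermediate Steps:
L(U) = -2 + 2*I (L(U) = -2 + sqrt(3 - 7) = -2 + sqrt(-4) = -2 + 2*I)
1/y(L(8)) = 1/(-2 + 2*I) = (-2 - 2*I)/8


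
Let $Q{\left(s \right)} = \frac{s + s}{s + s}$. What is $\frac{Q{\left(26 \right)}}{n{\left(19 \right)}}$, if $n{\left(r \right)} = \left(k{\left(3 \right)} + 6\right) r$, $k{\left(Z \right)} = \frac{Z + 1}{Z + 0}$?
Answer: $\frac{3}{418} \approx 0.007177$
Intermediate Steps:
$Q{\left(s \right)} = 1$ ($Q{\left(s \right)} = \frac{2 s}{2 s} = 2 s \frac{1}{2 s} = 1$)
$k{\left(Z \right)} = \frac{1 + Z}{Z}$
$n{\left(r \right)} = \frac{22 r}{3}$ ($n{\left(r \right)} = \left(\frac{1 + 3}{3} + 6\right) r = \left(\frac{1}{3} \cdot 4 + 6\right) r = \left(\frac{4}{3} + 6\right) r = \frac{22 r}{3}$)
$\frac{Q{\left(26 \right)}}{n{\left(19 \right)}} = 1 \frac{1}{\frac{22}{3} \cdot 19} = 1 \frac{1}{\frac{418}{3}} = 1 \cdot \frac{3}{418} = \frac{3}{418}$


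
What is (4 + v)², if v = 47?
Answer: 2601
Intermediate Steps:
(4 + v)² = (4 + 47)² = 51² = 2601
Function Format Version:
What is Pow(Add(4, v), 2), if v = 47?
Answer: 2601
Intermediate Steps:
Pow(Add(4, v), 2) = Pow(Add(4, 47), 2) = Pow(51, 2) = 2601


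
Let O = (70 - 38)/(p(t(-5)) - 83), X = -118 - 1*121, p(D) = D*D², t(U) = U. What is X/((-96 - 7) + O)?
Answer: 3107/1341 ≈ 2.3169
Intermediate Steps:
p(D) = D³
X = -239 (X = -118 - 121 = -239)
O = -2/13 (O = (70 - 38)/((-5)³ - 83) = 32/(-125 - 83) = 32/(-208) = 32*(-1/208) = -2/13 ≈ -0.15385)
X/((-96 - 7) + O) = -239/((-96 - 7) - 2/13) = -239/(-103 - 2/13) = -239/(-1341/13) = -13/1341*(-239) = 3107/1341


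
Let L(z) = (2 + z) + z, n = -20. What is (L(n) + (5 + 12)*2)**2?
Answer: 16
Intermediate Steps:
L(z) = 2 + 2*z
(L(n) + (5 + 12)*2)**2 = ((2 + 2*(-20)) + (5 + 12)*2)**2 = ((2 - 40) + 17*2)**2 = (-38 + 34)**2 = (-4)**2 = 16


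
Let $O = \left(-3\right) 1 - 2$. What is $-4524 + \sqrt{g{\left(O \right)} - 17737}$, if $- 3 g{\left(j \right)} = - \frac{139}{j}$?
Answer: $-4524 + \frac{i \sqrt{3992910}}{15} \approx -4524.0 + 133.22 i$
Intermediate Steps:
$O = -5$ ($O = -3 - 2 = -5$)
$g{\left(j \right)} = \frac{139}{3 j}$ ($g{\left(j \right)} = - \frac{\left(-139\right) \frac{1}{j}}{3} = \frac{139}{3 j}$)
$-4524 + \sqrt{g{\left(O \right)} - 17737} = -4524 + \sqrt{\frac{139}{3 \left(-5\right)} - 17737} = -4524 + \sqrt{\frac{139}{3} \left(- \frac{1}{5}\right) - 17737} = -4524 + \sqrt{- \frac{139}{15} - 17737} = -4524 + \sqrt{- \frac{266194}{15}} = -4524 + \frac{i \sqrt{3992910}}{15}$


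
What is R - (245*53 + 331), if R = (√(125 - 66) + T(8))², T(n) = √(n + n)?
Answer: -13241 + 8*√59 ≈ -13180.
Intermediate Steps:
T(n) = √2*√n (T(n) = √(2*n) = √2*√n)
R = (4 + √59)² (R = (√(125 - 66) + √2*√8)² = (√59 + √2*(2*√2))² = (√59 + 4)² = (4 + √59)² ≈ 136.45)
R - (245*53 + 331) = (4 + √59)² - (245*53 + 331) = (4 + √59)² - (12985 + 331) = (4 + √59)² - 1*13316 = (4 + √59)² - 13316 = -13316 + (4 + √59)²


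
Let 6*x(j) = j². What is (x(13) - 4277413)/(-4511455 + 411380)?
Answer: 25664309/24600450 ≈ 1.0432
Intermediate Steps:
x(j) = j²/6
(x(13) - 4277413)/(-4511455 + 411380) = ((⅙)*13² - 4277413)/(-4511455 + 411380) = ((⅙)*169 - 4277413)/(-4100075) = (169/6 - 4277413)*(-1/4100075) = -25664309/6*(-1/4100075) = 25664309/24600450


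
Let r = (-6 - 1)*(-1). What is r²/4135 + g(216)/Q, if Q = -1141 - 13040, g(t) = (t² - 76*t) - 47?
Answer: -124153186/58638435 ≈ -2.1173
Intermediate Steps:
g(t) = -47 + t² - 76*t
r = 7 (r = -7*(-1) = 7)
Q = -14181
r²/4135 + g(216)/Q = 7²/4135 + (-47 + 216² - 76*216)/(-14181) = 49*(1/4135) + (-47 + 46656 - 16416)*(-1/14181) = 49/4135 + 30193*(-1/14181) = 49/4135 - 30193/14181 = -124153186/58638435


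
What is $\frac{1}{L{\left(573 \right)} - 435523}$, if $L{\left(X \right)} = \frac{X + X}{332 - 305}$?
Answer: $- \frac{9}{3919325} \approx -2.2963 \cdot 10^{-6}$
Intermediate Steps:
$L{\left(X \right)} = \frac{2 X}{27}$
$\frac{1}{L{\left(573 \right)} - 435523} = \frac{1}{\frac{2}{27} \cdot 573 - 435523} = \frac{1}{\frac{382}{9} - 435523} = \frac{1}{- \frac{3919325}{9}} = - \frac{9}{3919325}$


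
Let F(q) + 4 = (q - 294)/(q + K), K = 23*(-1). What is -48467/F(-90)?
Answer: 322163/4 ≈ 80541.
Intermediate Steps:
K = -23
F(q) = -4 + (-294 + q)/(-23 + q) (F(q) = -4 + (q - 294)/(q - 23) = -4 + (-294 + q)/(-23 + q))
-48467/F(-90) = -48467*(-23 - 90)/(-202 - 3*(-90)) = -48467*(-113/(-202 + 270)) = -48467/((-1/113*68)) = -48467/(-68/113) = -48467*(-113/68) = 322163/4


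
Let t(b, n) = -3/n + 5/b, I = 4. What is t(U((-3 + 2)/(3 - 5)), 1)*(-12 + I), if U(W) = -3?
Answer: 112/3 ≈ 37.333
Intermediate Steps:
t(U((-3 + 2)/(3 - 5)), 1)*(-12 + I) = (-3/1 + 5/(-3))*(-12 + 4) = (-3*1 + 5*(-⅓))*(-8) = (-3 - 5/3)*(-8) = -14/3*(-8) = 112/3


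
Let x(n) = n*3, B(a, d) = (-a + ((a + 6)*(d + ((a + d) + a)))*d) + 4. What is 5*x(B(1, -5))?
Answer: 4245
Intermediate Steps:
B(a, d) = 4 - a + d*(6 + a)*(2*a + 2*d) (B(a, d) = (-a + ((6 + a)*(d + (d + 2*a)))*d) + 4 = (-a + ((6 + a)*(2*a + 2*d))*d) + 4 = (-a + d*(6 + a)*(2*a + 2*d)) + 4 = 4 - a + d*(6 + a)*(2*a + 2*d))
x(n) = 3*n
5*x(B(1, -5)) = 5*(3*(4 - 1*1 + 12*(-5)**2 + 2*1*(-5)**2 + 2*(-5)*1**2 + 12*1*(-5))) = 5*(3*(4 - 1 + 12*25 + 2*1*25 + 2*(-5)*1 - 60)) = 5*(3*(4 - 1 + 300 + 50 - 10 - 60)) = 5*(3*283) = 5*849 = 4245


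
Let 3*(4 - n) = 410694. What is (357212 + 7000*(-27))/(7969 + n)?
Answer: -168212/128925 ≈ -1.3047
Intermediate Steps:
n = -136894 (n = 4 - 1/3*410694 = 4 - 136898 = -136894)
(357212 + 7000*(-27))/(7969 + n) = (357212 + 7000*(-27))/(7969 - 136894) = (357212 - 189000)/(-128925) = 168212*(-1/128925) = -168212/128925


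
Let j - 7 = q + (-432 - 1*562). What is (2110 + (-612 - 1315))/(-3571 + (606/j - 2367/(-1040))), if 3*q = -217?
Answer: -302418480/5898475957 ≈ -0.051271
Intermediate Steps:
q = -217/3 (q = (⅓)*(-217) = -217/3 ≈ -72.333)
j = -3178/3 (j = 7 + (-217/3 + (-432 - 1*562)) = 7 + (-217/3 + (-432 - 562)) = 7 + (-217/3 - 994) = 7 - 3199/3 = -3178/3 ≈ -1059.3)
(2110 + (-612 - 1315))/(-3571 + (606/j - 2367/(-1040))) = (2110 + (-612 - 1315))/(-3571 + (606/(-3178/3) - 2367/(-1040))) = (2110 - 1927)/(-3571 + (606*(-3/3178) - 2367*(-1/1040))) = 183/(-3571 + (-909/1589 + 2367/1040)) = 183/(-3571 + 2815803/1652560) = 183/(-5898475957/1652560) = 183*(-1652560/5898475957) = -302418480/5898475957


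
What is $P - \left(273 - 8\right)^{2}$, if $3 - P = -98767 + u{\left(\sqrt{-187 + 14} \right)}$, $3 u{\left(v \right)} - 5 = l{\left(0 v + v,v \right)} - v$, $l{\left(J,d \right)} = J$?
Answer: $\frac{85630}{3} \approx 28543.0$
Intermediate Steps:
$u{\left(v \right)} = \frac{5}{3}$ ($u{\left(v \right)} = \frac{5}{3} + \frac{\left(0 v + v\right) - v}{3} = \frac{5}{3} + \frac{\left(0 + v\right) - v}{3} = \frac{5}{3} + \frac{v - v}{3} = \frac{5}{3} + \frac{1}{3} \cdot 0 = \frac{5}{3} + 0 = \frac{5}{3}$)
$P = \frac{296305}{3}$ ($P = 3 - \left(-98767 + \frac{5}{3}\right) = 3 - - \frac{296296}{3} = 3 + \frac{296296}{3} = \frac{296305}{3} \approx 98768.0$)
$P - \left(273 - 8\right)^{2} = \frac{296305}{3} - \left(273 - 8\right)^{2} = \frac{296305}{3} - 265^{2} = \frac{296305}{3} - 70225 = \frac{85630}{3}$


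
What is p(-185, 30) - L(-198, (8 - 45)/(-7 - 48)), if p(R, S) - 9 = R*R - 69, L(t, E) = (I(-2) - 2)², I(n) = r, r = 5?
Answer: 34156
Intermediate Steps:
I(n) = 5
L(t, E) = 9 (L(t, E) = (5 - 2)² = 3² = 9)
p(R, S) = -60 + R² (p(R, S) = 9 + (R*R - 69) = 9 + (R² - 69) = 9 + (-69 + R²) = -60 + R²)
p(-185, 30) - L(-198, (8 - 45)/(-7 - 48)) = (-60 + (-185)²) - 1*9 = (-60 + 34225) - 9 = 34165 - 9 = 34156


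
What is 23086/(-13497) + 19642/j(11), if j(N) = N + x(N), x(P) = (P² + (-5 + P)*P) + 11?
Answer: 2151100/23313 ≈ 92.270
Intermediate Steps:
x(P) = 11 + P² + P*(-5 + P) (x(P) = (P² + P*(-5 + P)) + 11 = 11 + P² + P*(-5 + P))
j(N) = 11 - 4*N + 2*N² (j(N) = N + (11 - 5*N + 2*N²) = 11 - 4*N + 2*N²)
23086/(-13497) + 19642/j(11) = 23086/(-13497) + 19642/(11 - 4*11 + 2*11²) = 23086*(-1/13497) + 19642/(11 - 44 + 2*121) = -23086/13497 + 19642/(11 - 44 + 242) = -23086/13497 + 19642/209 = 2151100/23313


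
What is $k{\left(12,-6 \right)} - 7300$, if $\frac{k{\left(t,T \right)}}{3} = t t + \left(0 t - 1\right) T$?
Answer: $-6850$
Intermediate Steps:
$k{\left(t,T \right)} = - 3 T + 3 t^{2}$ ($k{\left(t,T \right)} = 3 \left(t t + \left(0 t - 1\right) T\right) = 3 \left(t^{2} + \left(0 - 1\right) T\right) = 3 \left(t^{2} - T\right) = - 3 T + 3 t^{2}$)
$k{\left(12,-6 \right)} - 7300 = \left(\left(-3\right) \left(-6\right) + 3 \cdot 12^{2}\right) - 7300 = \left(18 + 3 \cdot 144\right) - 7300 = \left(18 + 432\right) - 7300 = 450 - 7300 = -6850$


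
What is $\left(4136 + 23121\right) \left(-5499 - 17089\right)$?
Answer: $-615681116$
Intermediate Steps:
$\left(4136 + 23121\right) \left(-5499 - 17089\right) = 27257 \left(-22588\right) = -615681116$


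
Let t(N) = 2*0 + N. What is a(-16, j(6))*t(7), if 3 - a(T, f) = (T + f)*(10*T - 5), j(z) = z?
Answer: -11529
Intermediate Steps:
t(N) = N (t(N) = 0 + N = N)
a(T, f) = 3 - (-5 + 10*T)*(T + f) (a(T, f) = 3 - (T + f)*(10*T - 5) = 3 - (T + f)*(-5 + 10*T) = 3 - (-5 + 10*T)*(T + f))
a(-16, j(6))*t(7) = (3 - 10*(-16)² + 5*(-16) + 5*6 - 10*(-16)*6)*7 = (3 - 10*256 - 80 + 30 + 960)*7 = (3 - 2560 - 80 + 30 + 960)*7 = -1647*7 = -11529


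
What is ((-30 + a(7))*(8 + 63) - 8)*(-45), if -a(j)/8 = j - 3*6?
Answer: -184950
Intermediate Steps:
a(j) = 144 - 8*j (a(j) = -8*(j - 3*6) = -8*(j - 18) = -8*(-18 + j) = 144 - 8*j)
((-30 + a(7))*(8 + 63) - 8)*(-45) = ((-30 + (144 - 8*7))*(8 + 63) - 8)*(-45) = ((-30 + (144 - 56))*71 - 8)*(-45) = ((-30 + 88)*71 - 8)*(-45) = (58*71 - 8)*(-45) = (4118 - 8)*(-45) = 4110*(-45) = -184950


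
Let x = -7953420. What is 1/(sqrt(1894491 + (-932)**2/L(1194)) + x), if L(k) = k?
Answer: -4748191740/37764362017305361 - sqrt(675472927083)/37764362017305361 ≈ -1.2575e-7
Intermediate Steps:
1/(sqrt(1894491 + (-932)**2/L(1194)) + x) = 1/(sqrt(1894491 + (-932)**2/1194) - 7953420) = 1/(sqrt(1894491 + 868624*(1/1194)) - 7953420) = 1/(sqrt(1894491 + 434312/597) - 7953420) = 1/(sqrt(1131445439/597) - 7953420) = 1/(sqrt(675472927083)/597 - 7953420) = 1/(-7953420 + sqrt(675472927083)/597)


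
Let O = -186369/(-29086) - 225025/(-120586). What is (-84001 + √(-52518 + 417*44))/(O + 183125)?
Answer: -73655529157099/160578780896721 + 876841099*I*√34170/160578780896721 ≈ -0.45869 + 0.0010094*I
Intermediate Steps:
O = 7254642346/876841099 (O = -186369*(-1/29086) - 225025*(-1/120586) = 186369/29086 + 225025/120586 = 7254642346/876841099 ≈ 8.2736)
(-84001 + √(-52518 + 417*44))/(O + 183125) = (-84001 + √(-52518 + 417*44))/(7254642346/876841099 + 183125) = (-84001 + √(-52518 + 18348))/(160578780896721/876841099) = (-84001 + √(-34170))*(876841099/160578780896721) = (-84001 + I*√34170)*(876841099/160578780896721) = -73655529157099/160578780896721 + 876841099*I*√34170/160578780896721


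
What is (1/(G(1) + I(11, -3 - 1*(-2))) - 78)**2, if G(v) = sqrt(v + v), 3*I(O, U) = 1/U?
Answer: 1750491/289 - 23814*sqrt(2)/289 ≈ 5940.5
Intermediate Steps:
I(O, U) = 1/(3*U)
G(v) = sqrt(2)*sqrt(v) (G(v) = sqrt(2*v) = sqrt(2)*sqrt(v))
(1/(G(1) + I(11, -3 - 1*(-2))) - 78)**2 = (1/(sqrt(2)*sqrt(1) + 1/(3*(-3 - 1*(-2)))) - 78)**2 = (1/(sqrt(2)*1 + 1/(3*(-3 + 2))) - 78)**2 = (1/(sqrt(2) + (1/3)/(-1)) - 78)**2 = (1/(sqrt(2) + (1/3)*(-1)) - 78)**2 = (1/(sqrt(2) - 1/3) - 78)**2 = (1/(-1/3 + sqrt(2)) - 78)**2 = (-78 + 1/(-1/3 + sqrt(2)))**2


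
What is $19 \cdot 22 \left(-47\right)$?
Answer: $-19646$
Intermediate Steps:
$19 \cdot 22 \left(-47\right) = 418 \left(-47\right) = -19646$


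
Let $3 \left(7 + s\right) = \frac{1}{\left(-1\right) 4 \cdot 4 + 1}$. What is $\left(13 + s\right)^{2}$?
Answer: $\frac{72361}{2025} \approx 35.734$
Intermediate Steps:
$s = - \frac{316}{45}$ ($s = -7 + \frac{1}{3 \left(\left(-1\right) 4 \cdot 4 + 1\right)} = -7 + \frac{1}{3 \left(\left(-4\right) 4 + 1\right)} = -7 + \frac{1}{3 \left(-16 + 1\right)} = -7 + \frac{1}{3 \left(-15\right)} = -7 + \frac{1}{3} \left(- \frac{1}{15}\right) = -7 - \frac{1}{45} = - \frac{316}{45} \approx -7.0222$)
$\left(13 + s\right)^{2} = \left(13 - \frac{316}{45}\right)^{2} = \left(\frac{269}{45}\right)^{2} = \frac{72361}{2025}$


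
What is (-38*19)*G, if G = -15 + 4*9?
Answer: -15162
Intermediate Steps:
G = 21 (G = -15 + 36 = 21)
(-38*19)*G = -38*19*21 = -722*21 = -15162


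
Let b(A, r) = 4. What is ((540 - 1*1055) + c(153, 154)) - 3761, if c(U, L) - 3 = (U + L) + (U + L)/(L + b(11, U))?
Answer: -626321/158 ≈ -3964.1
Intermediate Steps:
c(U, L) = 3 + L + U + (L + U)/(4 + L) (c(U, L) = 3 + ((U + L) + (U + L)/(L + 4)) = 3 + ((L + U) + (L + U)/(4 + L)) = 3 + (L + U + (L + U)/(4 + L)) = 3 + L + U + (L + U)/(4 + L))
((540 - 1*1055) + c(153, 154)) - 3761 = ((540 - 1*1055) + (12 + 154² + 5*153 + 8*154 + 154*153)/(4 + 154)) - 3761 = ((540 - 1055) + (12 + 23716 + 765 + 1232 + 23562)/158) - 3761 = (-515 + (1/158)*49287) - 3761 = (-515 + 49287/158) - 3761 = -32083/158 - 3761 = -626321/158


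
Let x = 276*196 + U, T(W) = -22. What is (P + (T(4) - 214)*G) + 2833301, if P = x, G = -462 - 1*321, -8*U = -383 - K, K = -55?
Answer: 3072226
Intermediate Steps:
U = 41 (U = -(-383 - 1*(-55))/8 = -(-383 + 55)/8 = -⅛*(-328) = 41)
x = 54137 (x = 276*196 + 41 = 54096 + 41 = 54137)
G = -783 (G = -462 - 321 = -783)
P = 54137
(P + (T(4) - 214)*G) + 2833301 = (54137 + (-22 - 214)*(-783)) + 2833301 = (54137 - 236*(-783)) + 2833301 = (54137 + 184788) + 2833301 = 238925 + 2833301 = 3072226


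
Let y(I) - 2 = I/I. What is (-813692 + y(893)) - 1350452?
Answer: -2164141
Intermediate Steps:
y(I) = 3 (y(I) = 2 + I/I = 2 + 1 = 3)
(-813692 + y(893)) - 1350452 = (-813692 + 3) - 1350452 = -813689 - 1350452 = -2164141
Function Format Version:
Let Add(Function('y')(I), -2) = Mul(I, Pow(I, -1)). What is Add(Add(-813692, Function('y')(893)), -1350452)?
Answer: -2164141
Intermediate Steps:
Function('y')(I) = 3 (Function('y')(I) = Add(2, Mul(I, Pow(I, -1))) = Add(2, 1) = 3)
Add(Add(-813692, Function('y')(893)), -1350452) = Add(Add(-813692, 3), -1350452) = Add(-813689, -1350452) = -2164141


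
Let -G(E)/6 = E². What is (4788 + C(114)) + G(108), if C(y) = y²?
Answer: -52200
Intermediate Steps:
G(E) = -6*E²
(4788 + C(114)) + G(108) = (4788 + 114²) - 6*108² = (4788 + 12996) - 6*11664 = 17784 - 69984 = -52200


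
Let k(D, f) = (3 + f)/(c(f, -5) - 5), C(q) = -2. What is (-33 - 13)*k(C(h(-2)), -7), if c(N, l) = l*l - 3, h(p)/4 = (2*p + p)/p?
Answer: 184/17 ≈ 10.824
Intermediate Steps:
h(p) = 12 (h(p) = 4*((2*p + p)/p) = 4*((3*p)/p) = 4*3 = 12)
c(N, l) = -3 + l² (c(N, l) = l² - 3 = -3 + l²)
k(D, f) = 3/17 + f/17 (k(D, f) = (3 + f)/((-3 + (-5)²) - 5) = (3 + f)/((-3 + 25) - 5) = (3 + f)/(22 - 5) = (3 + f)/17 = (3 + f)*(1/17) = 3/17 + f/17)
(-33 - 13)*k(C(h(-2)), -7) = (-33 - 13)*(3/17 + (1/17)*(-7)) = -46*(3/17 - 7/17) = -46*(-4/17) = 184/17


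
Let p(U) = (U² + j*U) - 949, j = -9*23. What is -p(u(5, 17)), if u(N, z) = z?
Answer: 4179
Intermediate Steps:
j = -207
p(U) = -949 + U² - 207*U (p(U) = (U² - 207*U) - 949 = -949 + U² - 207*U)
-p(u(5, 17)) = -(-949 + 17² - 207*17) = -(-949 + 289 - 3519) = -1*(-4179) = 4179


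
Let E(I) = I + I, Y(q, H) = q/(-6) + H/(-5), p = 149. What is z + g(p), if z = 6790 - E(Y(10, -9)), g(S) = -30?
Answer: 101396/15 ≈ 6759.7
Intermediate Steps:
Y(q, H) = -H/5 - q/6 (Y(q, H) = q*(-1/6) + H*(-1/5) = -q/6 - H/5 = -H/5 - q/6)
E(I) = 2*I
z = 101846/15 (z = 6790 - 2*(-1/5*(-9) - 1/6*10) = 6790 - 2*(9/5 - 5/3) = 6790 - 2*2/15 = 6790 - 1*4/15 = 6790 - 4/15 = 101846/15 ≈ 6789.7)
z + g(p) = 101846/15 - 30 = 101396/15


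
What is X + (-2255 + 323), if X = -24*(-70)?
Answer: -252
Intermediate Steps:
X = 1680
X + (-2255 + 323) = 1680 + (-2255 + 323) = 1680 - 1932 = -252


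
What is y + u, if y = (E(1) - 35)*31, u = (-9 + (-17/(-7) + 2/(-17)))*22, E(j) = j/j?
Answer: -142938/119 ≈ -1201.2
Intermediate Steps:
E(j) = 1
u = -17512/119 (u = (-9 + (-17*(-1/7) + 2*(-1/17)))*22 = (-9 + (17/7 - 2/17))*22 = (-9 + 275/119)*22 = -796/119*22 = -17512/119 ≈ -147.16)
y = -1054 (y = (1 - 35)*31 = -34*31 = -1054)
y + u = -1054 - 17512/119 = -142938/119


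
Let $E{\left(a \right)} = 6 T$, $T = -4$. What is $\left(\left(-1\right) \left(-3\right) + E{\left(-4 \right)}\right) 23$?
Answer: $-483$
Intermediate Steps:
$E{\left(a \right)} = -24$ ($E{\left(a \right)} = 6 \left(-4\right) = -24$)
$\left(\left(-1\right) \left(-3\right) + E{\left(-4 \right)}\right) 23 = \left(\left(-1\right) \left(-3\right) - 24\right) 23 = \left(3 - 24\right) 23 = \left(-21\right) 23 = -483$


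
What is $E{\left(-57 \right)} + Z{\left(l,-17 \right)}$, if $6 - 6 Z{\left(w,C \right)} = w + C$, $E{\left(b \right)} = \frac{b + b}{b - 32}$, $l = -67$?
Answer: $\frac{1449}{89} \approx 16.281$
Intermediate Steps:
$E{\left(b \right)} = \frac{2 b}{-32 + b}$
$Z{\left(w,C \right)} = 1 - \frac{C}{6} - \frac{w}{6}$ ($Z{\left(w,C \right)} = 1 - \frac{w + C}{6} = 1 - \frac{C + w}{6} = 1 - \left(\frac{C}{6} + \frac{w}{6}\right) = 1 - \frac{C}{6} - \frac{w}{6}$)
$E{\left(-57 \right)} + Z{\left(l,-17 \right)} = 2 \left(-57\right) \frac{1}{-32 - 57} - -15 = 2 \left(-57\right) \frac{1}{-89} + \left(1 + \frac{17}{6} + \frac{67}{6}\right) = 2 \left(-57\right) \left(- \frac{1}{89}\right) + 15 = \frac{114}{89} + 15 = \frac{1449}{89}$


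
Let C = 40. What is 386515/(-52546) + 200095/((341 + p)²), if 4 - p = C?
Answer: -5088273201/977618330 ≈ -5.2048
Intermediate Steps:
p = -36 (p = 4 - 1*40 = 4 - 40 = -36)
386515/(-52546) + 200095/((341 + p)²) = 386515/(-52546) + 200095/((341 - 36)²) = 386515*(-1/52546) + 200095/(305²) = -386515/52546 + 200095/93025 = -386515/52546 + 200095*(1/93025) = -386515/52546 + 40019/18605 = -5088273201/977618330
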